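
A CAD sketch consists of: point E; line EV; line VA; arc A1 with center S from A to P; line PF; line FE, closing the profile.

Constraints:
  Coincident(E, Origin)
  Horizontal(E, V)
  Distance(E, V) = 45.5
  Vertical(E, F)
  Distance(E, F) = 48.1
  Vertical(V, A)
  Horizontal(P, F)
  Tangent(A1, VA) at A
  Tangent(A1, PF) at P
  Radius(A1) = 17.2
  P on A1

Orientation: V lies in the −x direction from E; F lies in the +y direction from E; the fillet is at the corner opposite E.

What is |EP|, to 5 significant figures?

55.808

E is at the origin; EV is horizontal with |EV| = 45.5 and V on the −x side, so V = (-45.500, 0.0000). E and F share the same x with |EF| = 48.1 and F on the +y side, so F = (0.0000, 48.100). The virtual corner opposite E is at (-45.500, 48.100). Tangency of A1 to VA means the radius SA is perpendicular to VA and A1 meets PF tangentially, so SP is at right angles to PF, with radius 17.2, so the center S sits 17.2 in from both sides at S = (-28.300, 30.900). That places the tangent points at A = (-45.500, 30.900) on VA and P = (-28.300, 48.100) on PF. Then |EP| = |P − E| = 55.808.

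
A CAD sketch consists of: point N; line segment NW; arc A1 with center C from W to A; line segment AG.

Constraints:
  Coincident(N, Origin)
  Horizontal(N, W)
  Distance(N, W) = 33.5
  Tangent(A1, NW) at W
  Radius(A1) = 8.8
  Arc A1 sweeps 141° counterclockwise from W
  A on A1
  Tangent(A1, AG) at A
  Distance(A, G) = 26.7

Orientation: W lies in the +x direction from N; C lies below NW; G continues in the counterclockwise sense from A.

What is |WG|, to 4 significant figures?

35.83

N is at the origin; N and W share the same y with |NW| = 33.5 and W on the +x side, so W = (33.50, 0.000). A1 meets NW tangentially, so CW is at right angles to NW, so C = W + (0, -8.8) = (33.50, -8.800). On A1, W sits at bearing 90° from C; a 141° counterclockwise sweep puts A at bearing 231°, so A = C + 8.8·(cos 231°, sin 231°) = (27.96, -15.64). Tangency of A1 to AG means the radius CA is perpendicular to AG, so AG runs along (−sin 231°, cos 231°); with |AG| = 26.7, G = (48.71, -32.44). Then |WG| = |G − W| = 35.83.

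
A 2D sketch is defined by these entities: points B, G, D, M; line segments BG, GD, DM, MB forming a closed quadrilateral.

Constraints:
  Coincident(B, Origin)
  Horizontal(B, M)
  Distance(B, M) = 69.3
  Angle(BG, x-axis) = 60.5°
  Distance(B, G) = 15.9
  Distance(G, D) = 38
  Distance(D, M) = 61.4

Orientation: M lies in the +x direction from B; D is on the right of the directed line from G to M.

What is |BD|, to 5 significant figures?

27.026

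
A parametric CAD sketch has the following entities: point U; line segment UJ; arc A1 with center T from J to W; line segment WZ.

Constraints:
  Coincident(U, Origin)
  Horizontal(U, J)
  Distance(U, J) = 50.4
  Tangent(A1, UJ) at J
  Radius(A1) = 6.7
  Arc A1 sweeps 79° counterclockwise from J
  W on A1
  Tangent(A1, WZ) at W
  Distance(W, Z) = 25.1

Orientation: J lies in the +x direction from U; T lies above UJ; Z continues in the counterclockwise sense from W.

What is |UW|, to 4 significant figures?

57.23

U is at the origin; U and J share the same y with |UJ| = 50.4 and J on the +x side, so J = (50.40, 0.000). Tangency of A1 to UJ means the radius TJ is perpendicular to UJ, so T = J + (0, 6.7) = (50.40, 6.700). On A1, J sits at bearing -90° from T; a 79° counterclockwise sweep puts W at bearing -11°, so W = T + 6.7·(cos -11°, sin -11°) = (56.98, 5.422). Then |UW| = |W − U| = 57.23.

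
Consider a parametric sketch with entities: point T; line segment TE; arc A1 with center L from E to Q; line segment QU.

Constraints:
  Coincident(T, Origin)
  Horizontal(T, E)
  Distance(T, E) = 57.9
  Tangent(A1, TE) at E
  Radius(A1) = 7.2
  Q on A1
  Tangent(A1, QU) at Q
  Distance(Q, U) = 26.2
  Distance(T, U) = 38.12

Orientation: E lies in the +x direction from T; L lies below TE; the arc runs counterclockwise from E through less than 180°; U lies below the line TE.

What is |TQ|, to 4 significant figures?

53.27

Checks: |LQ| = 7.200 ✓; ∠(LQ, QU) = 90.00° ✓; |QU| = 26.20 ✓; |TU| = 38.12 ✓.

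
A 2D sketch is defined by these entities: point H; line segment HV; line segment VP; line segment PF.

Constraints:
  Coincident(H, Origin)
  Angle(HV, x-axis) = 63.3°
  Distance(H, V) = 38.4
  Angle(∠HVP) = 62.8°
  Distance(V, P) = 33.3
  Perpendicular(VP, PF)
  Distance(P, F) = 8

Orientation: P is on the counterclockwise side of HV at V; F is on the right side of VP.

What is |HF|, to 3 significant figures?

45.0

∠HVP = 62.8°, so VP runs at 63.3° + (180° − 62.8°) = 180° from the x-axis; with |VP| = 33.3, P = V + 33.3·(cos 180°, sin 180°) = (-16.0, 34.0). The perpendicularity gives PF at right angles to VP; with |PF| = 8.0 on the right of VP, F = P + 8.0·(-0.00873, 1.00) = (-16.1, 42.0). Then |HF| = |F − H| = 45.0.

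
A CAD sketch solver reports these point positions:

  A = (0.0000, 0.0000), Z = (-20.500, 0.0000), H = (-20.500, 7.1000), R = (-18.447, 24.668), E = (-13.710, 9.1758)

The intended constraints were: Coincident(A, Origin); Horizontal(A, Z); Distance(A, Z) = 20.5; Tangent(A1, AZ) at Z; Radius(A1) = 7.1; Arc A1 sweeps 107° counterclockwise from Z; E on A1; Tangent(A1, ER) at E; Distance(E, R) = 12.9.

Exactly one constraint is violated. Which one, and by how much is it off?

Distance(E, R) = 12.9 — off by 3.30.

A = (0.00, 0.00) ✓; A.y = 0.00, Z.y = 0.00 ✓; |AZ| = 20.50 ✓; ∠(HZ, ZA) = 90.00° ✓; |HZ| = 7.100 ✓; bearing(H→E) − bearing(H→Z) = 107.0° ✓; |HE| = 7.100 ✓; ∠(HE, ER) = 90.00° ✓; |ER| = 16.20 ✗.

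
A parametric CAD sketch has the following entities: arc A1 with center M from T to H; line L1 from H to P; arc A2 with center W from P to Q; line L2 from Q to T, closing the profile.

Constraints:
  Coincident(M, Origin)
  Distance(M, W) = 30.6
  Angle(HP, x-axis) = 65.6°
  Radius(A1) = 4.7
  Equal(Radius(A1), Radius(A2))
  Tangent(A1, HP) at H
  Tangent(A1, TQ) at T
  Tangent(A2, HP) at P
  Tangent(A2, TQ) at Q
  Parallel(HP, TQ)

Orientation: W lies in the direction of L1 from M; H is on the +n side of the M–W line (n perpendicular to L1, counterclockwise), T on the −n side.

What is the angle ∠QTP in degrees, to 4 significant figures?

17.08°

The slot axis is L1's direction at 65.6°, so u = (cos 65.6°, sin 65.6°) = (0.4131, 0.9107) and n = (−sin 65.6°, cos 65.6°) = (-0.9107, 0.4131). M is at the origin and W lies 30.6 along u from M, so W = 30.6·u = (12.64, 27.87). Tangency of A1 to both parallel lines with radius 4.7 puts H and T at M ± 4.7·n: H = (-4.280, 1.942), T = (4.280, -1.942). Equal radii place P and Q the same way about W: P = W + 4.7·n = (8.361, 29.81), Q = W − 4.7·n = (16.92, 25.93). Then cos ∠QTP = TQ·TP / (|TQ||TP|), giving 17.08°.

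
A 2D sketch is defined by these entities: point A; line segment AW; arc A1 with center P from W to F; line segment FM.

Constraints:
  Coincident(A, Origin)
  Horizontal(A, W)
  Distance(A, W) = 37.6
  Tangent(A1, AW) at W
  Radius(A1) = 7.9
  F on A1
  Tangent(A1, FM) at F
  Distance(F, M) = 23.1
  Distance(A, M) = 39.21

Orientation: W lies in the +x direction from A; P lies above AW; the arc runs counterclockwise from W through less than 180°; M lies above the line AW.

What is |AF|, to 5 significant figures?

45.090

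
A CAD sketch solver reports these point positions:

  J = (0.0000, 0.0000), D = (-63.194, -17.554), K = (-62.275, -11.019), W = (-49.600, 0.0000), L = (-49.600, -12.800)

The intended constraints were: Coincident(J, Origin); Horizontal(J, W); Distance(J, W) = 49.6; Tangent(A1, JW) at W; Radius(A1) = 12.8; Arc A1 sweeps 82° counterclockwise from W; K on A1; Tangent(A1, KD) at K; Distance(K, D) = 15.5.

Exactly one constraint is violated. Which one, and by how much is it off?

Distance(K, D) = 15.5 — off by 8.90.

J = (0.00, 0.00) ✓; J.y = 0.00, W.y = 0.00 ✓; |JW| = 49.60 ✓; ∠(LW, WJ) = 90.00° ✓; |LW| = 12.80 ✓; bearing(L→K) − bearing(L→W) = 82.00° ✓; |LK| = 12.80 ✓; ∠(LK, KD) = 90.01° ✓; |KD| = 6.599 ✗.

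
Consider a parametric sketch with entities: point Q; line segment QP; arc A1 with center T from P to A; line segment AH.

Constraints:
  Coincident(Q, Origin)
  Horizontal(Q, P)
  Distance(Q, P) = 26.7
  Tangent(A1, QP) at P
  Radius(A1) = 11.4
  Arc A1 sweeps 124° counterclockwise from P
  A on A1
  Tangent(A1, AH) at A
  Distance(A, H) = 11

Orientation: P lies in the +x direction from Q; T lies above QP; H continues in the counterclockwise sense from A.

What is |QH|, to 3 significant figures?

40.3

Q is at the origin; Q and P share the same y with |QP| = 26.7 and P on the +x side, so P = (26.7, 0.00). The tangent condition forces TP to be normal to QP, so T = P + (0, 11.4) = (26.7, 11.4). On A1, P sits at bearing -90° from T; a 124° counterclockwise sweep puts A at bearing 34°, so A = T + 11.4·(cos 34°, sin 34°) = (36.2, 17.8). A1 meets AH tangentially, so TA is at right angles to AH, so AH runs along (−sin 34°, cos 34°); with |AH| = 11.0, H = (30.0, 26.9). Then |QH| = |H − Q| = 40.3.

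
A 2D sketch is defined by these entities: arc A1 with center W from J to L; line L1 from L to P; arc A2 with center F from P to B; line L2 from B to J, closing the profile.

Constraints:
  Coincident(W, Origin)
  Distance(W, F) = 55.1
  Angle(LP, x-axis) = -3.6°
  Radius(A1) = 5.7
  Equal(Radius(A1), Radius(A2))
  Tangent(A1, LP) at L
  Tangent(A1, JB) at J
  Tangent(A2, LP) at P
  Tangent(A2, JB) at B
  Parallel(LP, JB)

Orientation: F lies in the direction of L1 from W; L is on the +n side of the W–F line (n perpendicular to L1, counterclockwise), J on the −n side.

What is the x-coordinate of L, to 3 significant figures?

0.358

W is at the origin and F lies 55.1 along u from W, so F = 55.1·u = (55.0, -3.46). Tangency of A1 to both parallel lines with radius 5.7 puts L and J at W ± 5.7·n: L = (0.358, 5.69), J = (-0.358, -5.69). So L.x = 0.358.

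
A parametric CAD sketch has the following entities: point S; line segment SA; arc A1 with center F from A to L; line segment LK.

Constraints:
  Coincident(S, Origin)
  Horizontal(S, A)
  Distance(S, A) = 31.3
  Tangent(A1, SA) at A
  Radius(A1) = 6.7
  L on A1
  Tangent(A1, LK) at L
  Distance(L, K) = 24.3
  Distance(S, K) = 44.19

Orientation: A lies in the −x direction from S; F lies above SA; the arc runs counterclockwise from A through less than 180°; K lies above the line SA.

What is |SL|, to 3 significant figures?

26.1

S is at the origin; SA is horizontal with |SA| = 31.3 and A on the −x side, so A = (-31.3, 0.00). Since A1 is tangent to SA there, FA ⟂ SA, so F = A + (0, 6.7) = (-31.3, 6.70). Since FL ⟂ LK (tangency), |FK| = √(6.7² + 24.3²) = 25.2 regardless of where L sits on A1. So K lies on both circle(S, 44.19) and circle(F, 25.2); the above-SA intersection is K = (-30.6, 31.9). L is the foot of the tangent from K: L = (-24.8, 8.30).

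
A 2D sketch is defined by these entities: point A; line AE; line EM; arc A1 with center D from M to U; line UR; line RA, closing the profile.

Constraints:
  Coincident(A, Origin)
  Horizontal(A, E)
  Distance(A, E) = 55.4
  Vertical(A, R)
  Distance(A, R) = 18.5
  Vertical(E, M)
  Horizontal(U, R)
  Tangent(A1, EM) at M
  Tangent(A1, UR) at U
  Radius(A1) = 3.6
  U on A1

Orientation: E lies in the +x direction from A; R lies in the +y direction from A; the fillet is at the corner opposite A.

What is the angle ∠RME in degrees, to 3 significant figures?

93.7°

A is at the origin; AE is horizontal with |AE| = 55.4 and E on the +x side, so E = (55.4, 0.00). AR is vertical with |AR| = 18.5 and R on the +y side, so R = (0.00, 18.5). The virtual corner opposite A is at (55.4, 18.5). Since A1 is tangent to EM there, DM ⟂ EM and the tangent condition forces DU to be normal to UR, with radius 3.6, so the center D sits 3.6 in from both sides at D = (51.8, 14.9). That places the tangent points at M = (55.4, 14.9) on EM and U = (51.8, 18.5) on UR. Then cos ∠RME = MR·ME / (|MR||ME|), giving 93.7°.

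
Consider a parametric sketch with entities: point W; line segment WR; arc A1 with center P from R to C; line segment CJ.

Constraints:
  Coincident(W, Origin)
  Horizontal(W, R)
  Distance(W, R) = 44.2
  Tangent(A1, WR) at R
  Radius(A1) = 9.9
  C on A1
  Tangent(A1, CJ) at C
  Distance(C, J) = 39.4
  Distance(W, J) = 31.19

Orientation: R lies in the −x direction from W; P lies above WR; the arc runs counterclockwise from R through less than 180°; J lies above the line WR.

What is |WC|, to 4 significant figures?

37.47

Checks: W = (0.00, 0.00) ✓; |PC| = 9.900 ✓; ∠(PC, CJ) = 90.00° ✓; |CJ| = 39.40 ✓; |WJ| = 31.19 ✓.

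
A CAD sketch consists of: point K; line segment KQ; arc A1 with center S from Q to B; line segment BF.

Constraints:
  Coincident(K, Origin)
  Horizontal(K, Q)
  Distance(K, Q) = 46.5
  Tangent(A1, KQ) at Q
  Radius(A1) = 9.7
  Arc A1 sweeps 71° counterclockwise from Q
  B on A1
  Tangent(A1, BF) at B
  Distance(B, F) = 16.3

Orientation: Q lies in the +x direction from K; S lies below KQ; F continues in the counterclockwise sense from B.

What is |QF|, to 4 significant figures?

26.30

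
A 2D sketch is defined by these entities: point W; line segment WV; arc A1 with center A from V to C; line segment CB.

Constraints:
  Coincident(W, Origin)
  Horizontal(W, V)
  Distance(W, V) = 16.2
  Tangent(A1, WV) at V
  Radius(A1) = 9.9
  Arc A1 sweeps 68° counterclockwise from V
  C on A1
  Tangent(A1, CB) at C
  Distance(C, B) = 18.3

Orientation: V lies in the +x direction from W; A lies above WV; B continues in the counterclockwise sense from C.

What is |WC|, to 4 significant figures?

26.12

W is at the origin; W and V share the same y with |WV| = 16.2 and V on the +x side, so V = (16.20, 0.000). A1 meets WV tangentially, so AV is at right angles to WV, so A = V + (0, 9.9) = (16.20, 9.900). On A1, V sits at bearing -90° from A; a 68° counterclockwise sweep puts C at bearing -22°, so C = A + 9.9·(cos -22°, sin -22°) = (25.38, 6.191). Then |WC| = |C − W| = 26.12.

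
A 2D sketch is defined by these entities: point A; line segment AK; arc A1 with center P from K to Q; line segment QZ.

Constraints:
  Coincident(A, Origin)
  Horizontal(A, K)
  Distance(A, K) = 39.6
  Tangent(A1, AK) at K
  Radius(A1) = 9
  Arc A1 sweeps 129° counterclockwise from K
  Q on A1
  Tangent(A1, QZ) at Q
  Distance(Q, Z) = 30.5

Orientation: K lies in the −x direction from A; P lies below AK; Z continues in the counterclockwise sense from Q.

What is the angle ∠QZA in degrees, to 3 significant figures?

74.5°

A is at the origin; A and K share the same y with |AK| = 39.6 and K on the −x side, so K = (-39.6, 0.00). Tangency of A1 to AK means the radius PK is perpendicular to AK, so P = K + (0, -9) = (-39.6, -9.00). On A1, K sits at bearing 90° from P; a 129° counterclockwise sweep puts Q at bearing 219°, so Q = P + 9.0·(cos 219°, sin 219°) = (-46.6, -14.7). The tangent condition forces PQ to be normal to QZ, so QZ runs along (−sin 219°, cos 219°); with |QZ| = 30.5, Z = (-27.4, -38.4). Then cos ∠QZA = ZQ·ZA / (|ZQ||ZA|), giving 74.5°.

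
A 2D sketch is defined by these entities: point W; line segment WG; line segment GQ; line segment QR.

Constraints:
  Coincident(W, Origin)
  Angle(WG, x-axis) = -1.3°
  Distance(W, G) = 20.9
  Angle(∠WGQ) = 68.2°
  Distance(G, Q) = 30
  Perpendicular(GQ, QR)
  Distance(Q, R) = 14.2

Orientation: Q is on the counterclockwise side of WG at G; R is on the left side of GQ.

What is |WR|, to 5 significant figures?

22.839

W is at the origin; WG runs at -1.3° with length 20.9, so G = 20.9·(cos -1.3°, sin -1.3°) = (20.895, -0.47417). ∠WGQ = 68.2°, so GQ runs at -1.3° + (180° − 68.2°) = 110.50° from the x-axis; with |GQ| = 30.0, Q = G + 30.0·(cos 110.50°, sin 110.50°) = (10.388, 27.626). The perpendicularity gives QR at right angles to GQ; with |QR| = 14.2 on the left of GQ, R = Q + 14.2·(-0.93667, -0.35021) = (-2.9123, 22.653). Then |WR| = |R − W| = 22.839.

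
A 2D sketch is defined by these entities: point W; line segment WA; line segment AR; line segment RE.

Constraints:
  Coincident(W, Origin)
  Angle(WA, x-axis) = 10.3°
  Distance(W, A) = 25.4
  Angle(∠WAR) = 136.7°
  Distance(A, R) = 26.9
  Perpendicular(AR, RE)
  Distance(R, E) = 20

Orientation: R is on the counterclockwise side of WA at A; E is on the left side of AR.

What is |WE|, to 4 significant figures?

45.46

∠WAR = 136.7°, so AR runs at 10.3° + (180° − 136.7°) = 53.60° from the x-axis; with |AR| = 26.9, R = A + 26.9·(cos 53.60°, sin 53.60°) = (40.95, 26.19). AR ⟂ RE; with |RE| = 20.0 on the left of AR, E = R + 20.0·(-0.8049, 0.5934) = (24.86, 38.06). Then |WE| = |E − W| = 45.46.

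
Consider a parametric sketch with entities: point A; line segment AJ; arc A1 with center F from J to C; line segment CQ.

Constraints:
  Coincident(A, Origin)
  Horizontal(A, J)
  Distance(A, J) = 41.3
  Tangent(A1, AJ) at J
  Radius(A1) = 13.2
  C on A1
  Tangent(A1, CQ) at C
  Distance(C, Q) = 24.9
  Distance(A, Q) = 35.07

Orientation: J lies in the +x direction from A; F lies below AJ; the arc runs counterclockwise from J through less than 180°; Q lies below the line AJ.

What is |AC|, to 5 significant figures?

30.356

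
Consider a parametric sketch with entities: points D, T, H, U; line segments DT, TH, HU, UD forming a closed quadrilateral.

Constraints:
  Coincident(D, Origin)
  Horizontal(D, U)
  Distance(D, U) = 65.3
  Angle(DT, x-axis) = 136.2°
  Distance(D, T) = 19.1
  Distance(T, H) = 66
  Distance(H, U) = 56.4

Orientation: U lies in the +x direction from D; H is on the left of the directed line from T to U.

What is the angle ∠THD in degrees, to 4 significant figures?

16.75°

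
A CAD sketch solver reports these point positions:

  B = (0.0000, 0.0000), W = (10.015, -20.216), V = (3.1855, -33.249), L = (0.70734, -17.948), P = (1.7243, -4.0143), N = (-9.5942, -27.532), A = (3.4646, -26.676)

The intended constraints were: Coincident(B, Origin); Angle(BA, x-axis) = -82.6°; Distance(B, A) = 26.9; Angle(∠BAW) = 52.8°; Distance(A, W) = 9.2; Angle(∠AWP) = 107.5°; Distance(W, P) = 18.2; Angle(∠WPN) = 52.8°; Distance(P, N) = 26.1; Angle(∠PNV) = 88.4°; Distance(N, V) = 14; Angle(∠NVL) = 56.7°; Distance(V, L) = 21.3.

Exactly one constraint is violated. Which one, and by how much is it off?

Distance(V, L) = 21.3 — off by 5.80.

B = (0.00, 0.00) ✓; BA at -82.60° ✓; |BA| = 26.90 ✓; ∠BAW = 52.80° ✓; |AW| = 9.200 ✓; ∠AWP = 107.5° ✓; |WP| = 18.20 ✓; ∠WPN = 52.80° ✓; |PN| = 26.10 ✓; ∠PNV = 88.40° ✓; |NV| = 14.00 ✓; ∠NVL = 56.70° ✓; |VL| = 15.50 ✗.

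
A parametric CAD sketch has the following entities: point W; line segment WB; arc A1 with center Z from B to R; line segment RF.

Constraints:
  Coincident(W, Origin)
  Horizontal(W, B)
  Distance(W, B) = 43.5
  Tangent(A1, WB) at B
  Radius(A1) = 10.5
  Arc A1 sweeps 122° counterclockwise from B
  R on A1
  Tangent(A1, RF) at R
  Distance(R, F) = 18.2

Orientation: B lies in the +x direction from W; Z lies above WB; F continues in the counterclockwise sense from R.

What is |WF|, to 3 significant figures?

53.1

On A1, B sits at bearing -90° from Z; a 122° counterclockwise sweep puts R at bearing 32°, so R = Z + 10.5·(cos 32°, sin 32°) = (52.4, 16.1). Since A1 is tangent to RF there, ZR ⟂ RF, so RF runs along (−sin 32°, cos 32°); with |RF| = 18.2, F = (42.8, 31.5). Then |WF| = |F − W| = 53.1.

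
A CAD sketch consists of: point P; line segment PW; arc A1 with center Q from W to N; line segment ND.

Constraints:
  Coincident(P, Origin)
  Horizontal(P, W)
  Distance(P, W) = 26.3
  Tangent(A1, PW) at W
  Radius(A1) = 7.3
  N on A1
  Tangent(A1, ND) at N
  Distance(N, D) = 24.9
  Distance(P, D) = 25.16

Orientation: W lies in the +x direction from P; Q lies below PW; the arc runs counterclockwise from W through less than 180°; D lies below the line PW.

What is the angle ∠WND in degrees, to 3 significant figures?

151°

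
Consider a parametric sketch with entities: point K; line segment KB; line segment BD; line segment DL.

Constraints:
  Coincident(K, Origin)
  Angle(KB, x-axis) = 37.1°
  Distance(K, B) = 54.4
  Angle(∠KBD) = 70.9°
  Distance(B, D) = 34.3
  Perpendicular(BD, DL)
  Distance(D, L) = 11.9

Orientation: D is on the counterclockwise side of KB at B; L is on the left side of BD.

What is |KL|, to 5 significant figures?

42.812

∠KBD = 70.9°, so BD runs at 37.1° + (180° − 70.9°) = 146.20° from the x-axis; with |BD| = 34.3, D = B + 34.3·(cos 146.20°, sin 146.20°) = (14.886, 51.895). BD ⟂ DL; with |DL| = 11.9 on the left of BD, L = D + 11.9·(-0.55630, -0.83098) = (8.2659, 42.007). Then |KL| = |L − K| = 42.812.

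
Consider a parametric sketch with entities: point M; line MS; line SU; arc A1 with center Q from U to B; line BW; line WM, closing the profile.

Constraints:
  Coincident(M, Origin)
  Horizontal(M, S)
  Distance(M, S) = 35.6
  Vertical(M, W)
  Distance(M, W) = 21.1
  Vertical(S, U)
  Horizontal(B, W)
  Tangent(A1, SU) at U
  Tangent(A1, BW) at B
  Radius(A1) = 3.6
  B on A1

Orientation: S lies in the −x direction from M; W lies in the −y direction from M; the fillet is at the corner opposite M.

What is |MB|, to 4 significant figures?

38.33

The virtual corner opposite M is at (-35.60, -21.10). A1 meets SU tangentially, so QU is at right angles to SU and the tangent condition forces QB to be normal to BW, with radius 3.6, so the center Q sits 3.6 in from both sides at Q = (-32.00, -17.50). That places the tangent points at U = (-35.60, -17.50) on SU and B = (-32.00, -21.10) on BW. Then |MB| = |B − M| = 38.33.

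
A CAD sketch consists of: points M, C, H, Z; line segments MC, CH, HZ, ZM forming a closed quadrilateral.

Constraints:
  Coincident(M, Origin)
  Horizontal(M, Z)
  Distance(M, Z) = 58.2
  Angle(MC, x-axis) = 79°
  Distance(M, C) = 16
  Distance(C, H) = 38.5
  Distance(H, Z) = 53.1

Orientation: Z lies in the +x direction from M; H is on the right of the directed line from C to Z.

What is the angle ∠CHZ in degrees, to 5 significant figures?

75.641°

M is at the origin; M and Z share the same y with |MZ| = 58.2 and Z in +x, so Z = (58.2, 0). MC runs at 79.0° with |MC| = 16.0, so C = (3.0529, 15.706). H is determined by |CH| = 38.5 and |HZ| = 53.1 together: it lies at the intersection of circle(C, 38.5) and circle(Z, 53.1). With |CZ| = 57.340, the foot of the radical line on CZ is 17.008 from C and the perpendicular offset is √(38.5² − 17.008²) = 34.539. Taking the right-of-CZ solution: H = (9.9501, -22.171).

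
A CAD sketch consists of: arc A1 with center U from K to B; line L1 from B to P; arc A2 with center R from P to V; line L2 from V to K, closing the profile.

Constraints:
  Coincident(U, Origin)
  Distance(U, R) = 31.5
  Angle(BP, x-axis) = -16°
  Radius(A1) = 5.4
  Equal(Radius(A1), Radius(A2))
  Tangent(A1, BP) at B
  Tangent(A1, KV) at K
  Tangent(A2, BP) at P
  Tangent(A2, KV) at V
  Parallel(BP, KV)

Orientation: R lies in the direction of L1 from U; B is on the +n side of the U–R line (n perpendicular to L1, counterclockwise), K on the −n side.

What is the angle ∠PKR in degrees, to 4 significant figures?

9.197°

Tangency of A1 to both parallel lines with radius 5.4 puts B and K at U ± 5.4·n: B = (1.488, 5.191), K = (-1.488, -5.191). Equal radii place P and V the same way about R: P = R + 5.4·n = (31.77, -3.492), V = R − 5.4·n = (28.79, -13.87). Then cos ∠PKR = KP·KR / (|KP||KR|), giving 9.197°.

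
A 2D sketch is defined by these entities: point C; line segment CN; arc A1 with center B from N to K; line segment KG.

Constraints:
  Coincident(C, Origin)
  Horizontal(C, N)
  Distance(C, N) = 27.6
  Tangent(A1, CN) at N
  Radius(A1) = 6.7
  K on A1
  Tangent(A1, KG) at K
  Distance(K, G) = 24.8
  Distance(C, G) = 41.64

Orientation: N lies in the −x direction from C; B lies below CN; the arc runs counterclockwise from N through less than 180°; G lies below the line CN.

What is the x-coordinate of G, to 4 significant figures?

-26.22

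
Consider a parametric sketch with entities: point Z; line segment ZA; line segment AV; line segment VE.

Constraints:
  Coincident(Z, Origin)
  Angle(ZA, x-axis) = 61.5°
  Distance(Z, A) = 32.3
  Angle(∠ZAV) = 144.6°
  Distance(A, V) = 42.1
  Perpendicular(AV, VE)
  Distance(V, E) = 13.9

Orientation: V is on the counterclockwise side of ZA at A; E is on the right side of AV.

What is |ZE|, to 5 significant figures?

75.802

Z is at the origin; ZA runs at 61.5° with length 32.3, so A = 32.3·(cos 61.5°, sin 61.5°) = (15.412, 28.386). ∠ZAV = 144.6°, so AV runs at 61.5° + (180° − 144.6°) = 96.900° from the x-axis; with |AV| = 42.1, V = A + 42.1·(cos 96.900°, sin 96.900°) = (10.354, 70.181). AV ⟂ VE; with |VE| = 13.9 on the right of AV, E = V + 13.9·(0.99276, 0.12014) = (24.154, 71.851). Then |ZE| = |E − Z| = 75.802.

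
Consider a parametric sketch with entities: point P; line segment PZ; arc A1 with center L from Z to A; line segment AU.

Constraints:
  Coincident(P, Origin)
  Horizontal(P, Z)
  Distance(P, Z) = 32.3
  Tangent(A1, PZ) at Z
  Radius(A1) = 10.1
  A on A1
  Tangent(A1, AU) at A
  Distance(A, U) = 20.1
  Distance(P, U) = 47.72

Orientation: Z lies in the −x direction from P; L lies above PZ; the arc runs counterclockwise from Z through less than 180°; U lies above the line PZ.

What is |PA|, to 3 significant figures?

28.6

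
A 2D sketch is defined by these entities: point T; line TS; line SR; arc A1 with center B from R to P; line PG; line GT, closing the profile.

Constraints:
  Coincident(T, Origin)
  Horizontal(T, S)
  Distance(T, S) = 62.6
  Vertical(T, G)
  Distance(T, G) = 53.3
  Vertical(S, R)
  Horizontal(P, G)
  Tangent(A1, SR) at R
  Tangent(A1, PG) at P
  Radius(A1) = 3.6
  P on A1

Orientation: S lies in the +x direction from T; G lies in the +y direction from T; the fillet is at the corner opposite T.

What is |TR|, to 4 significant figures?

79.93

T is at the origin; T and S share the same y with |TS| = 62.6 and S on the +x side, so S = (62.60, 0.000). T and G share the same x with |TG| = 53.3 and G on the +y side, so G = (0.000, 53.30). The virtual corner opposite T is at (62.60, 53.30). Tangency of A1 to SR means the radius BR is perpendicular to SR and since A1 is tangent to PG there, BP ⟂ PG, with radius 3.6, so the center B sits 3.6 in from both sides at B = (59.00, 49.70). That places the tangent points at R = (62.60, 49.70) on SR and P = (59.00, 53.30) on PG. Then |TR| = |R − T| = 79.93.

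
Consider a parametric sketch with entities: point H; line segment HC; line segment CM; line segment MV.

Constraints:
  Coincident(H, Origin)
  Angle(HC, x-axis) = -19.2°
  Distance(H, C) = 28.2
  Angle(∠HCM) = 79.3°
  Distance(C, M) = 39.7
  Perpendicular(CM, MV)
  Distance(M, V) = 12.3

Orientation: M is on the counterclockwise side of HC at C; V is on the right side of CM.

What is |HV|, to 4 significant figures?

52.81

∠HCM = 79.3°, so CM runs at -19.2° + (180° − 79.3°) = 81.50° from the x-axis; with |CM| = 39.7, M = C + 39.7·(cos 81.50°, sin 81.50°) = (32.50, 29.99). CM ⟂ MV; with |MV| = 12.3 on the right of CM, V = M + 12.3·(0.9890, -0.1478) = (44.66, 28.17). Then |HV| = |V − H| = 52.81.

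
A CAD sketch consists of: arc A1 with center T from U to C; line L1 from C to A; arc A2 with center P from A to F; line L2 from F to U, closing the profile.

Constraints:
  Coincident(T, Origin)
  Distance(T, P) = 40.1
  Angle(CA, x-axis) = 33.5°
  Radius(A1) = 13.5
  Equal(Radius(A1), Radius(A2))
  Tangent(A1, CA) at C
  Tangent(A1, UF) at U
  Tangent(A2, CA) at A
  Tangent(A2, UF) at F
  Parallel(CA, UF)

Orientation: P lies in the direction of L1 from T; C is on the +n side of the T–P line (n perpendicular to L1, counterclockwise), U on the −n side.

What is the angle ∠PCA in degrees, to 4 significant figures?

18.61°

The slot axis is L1's direction at 33.5°, so u = (cos 33.5°, sin 33.5°) = (0.8339, 0.5519) and n = (−sin 33.5°, cos 33.5°) = (-0.5519, 0.8339). T is at the origin and P lies 40.1 along u from T, so P = 40.1·u = (33.44, 22.13). Tangency of A1 to both parallel lines with radius 13.5 puts C and U at T ± 13.5·n: C = (-7.451, 11.26), U = (7.451, -11.26). Equal radii place A and F the same way about P: A = P + 13.5·n = (25.99, 33.39), F = P − 13.5·n = (40.89, 10.88). Then cos ∠PCA = CP·CA / (|CP||CA|), giving 18.61°.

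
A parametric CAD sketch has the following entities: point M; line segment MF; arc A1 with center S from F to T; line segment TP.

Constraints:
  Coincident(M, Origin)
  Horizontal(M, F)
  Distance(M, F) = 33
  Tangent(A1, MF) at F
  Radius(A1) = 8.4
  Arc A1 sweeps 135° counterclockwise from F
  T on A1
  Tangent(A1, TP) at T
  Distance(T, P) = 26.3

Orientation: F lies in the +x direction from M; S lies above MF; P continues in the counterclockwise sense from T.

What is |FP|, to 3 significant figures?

35.3

M is at the origin; M and F share the same y with |MF| = 33.0 and F on the +x side, so F = (33.0, 0.00). A1 meets MF tangentially, so SF is at right angles to MF, so S = F + (0, 8.4) = (33.0, 8.40). On A1, F sits at bearing -90° from S; a 135° counterclockwise sweep puts T at bearing 45°, so T = S + 8.4·(cos 45°, sin 45°) = (38.9, 14.3). The tangent condition forces ST to be normal to TP, so TP runs along (−sin 45°, cos 45°); with |TP| = 26.3, P = (20.3, 32.9). Then |FP| = |P − F| = 35.3.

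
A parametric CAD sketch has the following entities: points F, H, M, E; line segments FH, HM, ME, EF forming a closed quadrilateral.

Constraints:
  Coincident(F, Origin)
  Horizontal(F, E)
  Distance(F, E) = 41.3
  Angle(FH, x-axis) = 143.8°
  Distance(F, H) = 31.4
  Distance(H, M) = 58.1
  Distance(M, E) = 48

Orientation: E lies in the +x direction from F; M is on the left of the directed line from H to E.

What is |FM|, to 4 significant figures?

52.49

Checks: |HM| = 58.10 ✓; |ME| = 48.00 ✓.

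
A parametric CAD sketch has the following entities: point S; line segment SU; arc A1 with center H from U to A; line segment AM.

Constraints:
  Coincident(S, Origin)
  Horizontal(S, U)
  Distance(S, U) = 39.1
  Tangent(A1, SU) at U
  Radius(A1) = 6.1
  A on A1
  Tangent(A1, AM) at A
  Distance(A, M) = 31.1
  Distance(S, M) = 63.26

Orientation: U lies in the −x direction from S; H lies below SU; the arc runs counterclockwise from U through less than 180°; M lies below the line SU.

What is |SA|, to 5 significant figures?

45.225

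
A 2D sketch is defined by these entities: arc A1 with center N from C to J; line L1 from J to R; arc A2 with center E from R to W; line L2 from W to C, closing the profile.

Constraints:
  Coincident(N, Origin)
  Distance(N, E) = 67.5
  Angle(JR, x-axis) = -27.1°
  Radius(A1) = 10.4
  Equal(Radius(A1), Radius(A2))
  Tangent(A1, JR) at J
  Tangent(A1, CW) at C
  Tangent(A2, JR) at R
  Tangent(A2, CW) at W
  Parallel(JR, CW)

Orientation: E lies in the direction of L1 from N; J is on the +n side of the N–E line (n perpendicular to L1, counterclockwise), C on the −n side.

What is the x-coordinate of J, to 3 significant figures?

4.74

The slot axis is L1's direction at -27.1°, so u = (cos -27.1°, sin -27.1°) = (0.890, -0.456) and n = (−sin -27.1°, cos -27.1°) = (0.456, 0.890). N is at the origin and E lies 67.5 along u from N, so E = 67.5·u = (60.1, -30.7). Tangency of A1 to both parallel lines with radius 10.4 puts J and C at N ± 10.4·n: J = (4.74, 9.26), C = (-4.74, -9.26). So J.x = 4.74.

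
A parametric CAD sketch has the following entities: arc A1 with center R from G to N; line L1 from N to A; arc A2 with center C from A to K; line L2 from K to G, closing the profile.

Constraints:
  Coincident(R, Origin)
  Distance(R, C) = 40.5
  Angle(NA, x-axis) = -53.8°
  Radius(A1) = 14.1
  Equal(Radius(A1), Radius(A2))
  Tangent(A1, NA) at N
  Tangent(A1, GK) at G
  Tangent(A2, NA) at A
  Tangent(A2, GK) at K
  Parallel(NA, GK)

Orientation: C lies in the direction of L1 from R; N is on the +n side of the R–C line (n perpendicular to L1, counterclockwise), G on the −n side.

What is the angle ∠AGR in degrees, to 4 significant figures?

55.15°

The slot axis is L1's direction at -53.8°, so u = (cos -53.8°, sin -53.8°) = (0.5906, -0.8070) and n = (−sin -53.8°, cos -53.8°) = (0.8070, 0.5906). R is at the origin and C lies 40.5 along u from R, so C = 40.5·u = (23.92, -32.68). Tangency of A1 to both parallel lines with radius 14.1 puts N and G at R ± 14.1·n: N = (11.38, 8.328), G = (-11.38, -8.328). Equal radii place A and K the same way about C: A = C + 14.1·n = (35.30, -24.35), K = C − 14.1·n = (12.54, -41.01). Then cos ∠AGR = GA·GR / (|GA||GR|), giving 55.15°.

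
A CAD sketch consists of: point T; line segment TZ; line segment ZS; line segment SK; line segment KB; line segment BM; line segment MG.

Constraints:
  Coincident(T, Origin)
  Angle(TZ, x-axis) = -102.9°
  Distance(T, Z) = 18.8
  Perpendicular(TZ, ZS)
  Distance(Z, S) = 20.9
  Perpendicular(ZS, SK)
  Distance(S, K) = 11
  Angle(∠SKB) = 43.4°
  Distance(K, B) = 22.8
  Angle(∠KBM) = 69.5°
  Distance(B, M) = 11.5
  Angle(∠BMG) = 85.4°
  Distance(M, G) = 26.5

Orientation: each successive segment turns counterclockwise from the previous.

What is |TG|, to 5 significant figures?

24.428

∠KBM = 69.5° gives BM at -35.800° from the x-axis; with |BM| = 11.5, M = (8.9898, -31.647). ∠BMG = 85.4° gives MG at 58.800° from the x-axis; with |MG| = 26.5, G = (22.718, -8.9794). Then |TG| = |G − T| = 24.428.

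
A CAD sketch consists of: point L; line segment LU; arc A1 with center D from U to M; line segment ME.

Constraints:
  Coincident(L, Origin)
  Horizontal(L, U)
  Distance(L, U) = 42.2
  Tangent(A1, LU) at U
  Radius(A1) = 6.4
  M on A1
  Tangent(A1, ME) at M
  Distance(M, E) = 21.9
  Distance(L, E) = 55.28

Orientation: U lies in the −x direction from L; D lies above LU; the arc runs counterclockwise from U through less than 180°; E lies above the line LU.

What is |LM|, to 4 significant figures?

37.83

Checks: |DM| = 6.400 ✓; ∠(DM, ME) = 90.00° ✓; |ME| = 21.90 ✓; |LE| = 55.28 ✓.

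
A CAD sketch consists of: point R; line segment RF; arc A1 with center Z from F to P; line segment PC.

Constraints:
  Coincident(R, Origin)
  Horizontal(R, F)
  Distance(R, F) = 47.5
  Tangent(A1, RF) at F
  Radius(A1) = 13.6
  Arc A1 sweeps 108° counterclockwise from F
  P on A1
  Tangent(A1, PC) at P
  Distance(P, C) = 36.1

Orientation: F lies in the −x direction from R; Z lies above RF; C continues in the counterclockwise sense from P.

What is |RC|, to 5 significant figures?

69.344

R is at the origin; RF is horizontal with |RF| = 47.5 and F on the −x side, so F = (-47.500, 0.0000). A1 meets RF tangentially, so ZF is at right angles to RF, so Z = F + (0, 13.6) = (-47.500, 13.600). On A1, F sits at bearing -90° from Z; a 108° counterclockwise sweep puts P at bearing 18°, so P = Z + 13.6·(cos 18°, sin 18°) = (-34.566, 17.803). Tangency of A1 to PC means the radius ZP is perpendicular to PC, so PC runs along (−sin 18°, cos 18°); with |PC| = 36.1, C = (-45.721, 52.136). Then |RC| = |C − R| = 69.344.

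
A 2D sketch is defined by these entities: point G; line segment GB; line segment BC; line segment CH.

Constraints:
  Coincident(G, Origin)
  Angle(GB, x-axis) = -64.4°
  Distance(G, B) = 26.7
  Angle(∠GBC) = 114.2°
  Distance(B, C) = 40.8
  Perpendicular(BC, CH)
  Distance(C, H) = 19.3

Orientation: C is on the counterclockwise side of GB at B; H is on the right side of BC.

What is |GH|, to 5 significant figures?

67.699

∠GBC = 114.2°, so BC runs at -64.4° + (180° − 114.2°) = 1.4000° from the x-axis; with |BC| = 40.8, C = B + 40.8·(cos 1.4000°, sin 1.4000°) = (52.325, -23.082). The perpendicularity gives CH at right angles to BC; with |CH| = 19.3 on the right of BC, H = C + 19.3·(0.024432, -0.99970) = (52.796, -42.376). Then |GH| = |H − G| = 67.699.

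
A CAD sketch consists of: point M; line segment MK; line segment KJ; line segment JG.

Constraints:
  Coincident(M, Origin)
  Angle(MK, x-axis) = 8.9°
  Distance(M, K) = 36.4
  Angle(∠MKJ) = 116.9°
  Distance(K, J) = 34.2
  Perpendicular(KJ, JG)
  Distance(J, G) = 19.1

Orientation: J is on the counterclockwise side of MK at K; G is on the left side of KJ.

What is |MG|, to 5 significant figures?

52.401

M is at the origin; MK runs at 8.9° with length 36.4, so K = 36.4·(cos 8.9°, sin 8.9°) = (35.962, 5.6315). ∠MKJ = 116.9°, so KJ runs at 8.9° + (180° − 116.9°) = 72.000° from the x-axis; with |KJ| = 34.2, J = K + 34.2·(cos 72.000°, sin 72.000°) = (46.530, 38.158). KJ ⟂ JG; with |JG| = 19.1 on the left of KJ, G = J + 19.1·(-0.95106, 0.30902) = (28.365, 44.060). Then |MG| = |G − M| = 52.401.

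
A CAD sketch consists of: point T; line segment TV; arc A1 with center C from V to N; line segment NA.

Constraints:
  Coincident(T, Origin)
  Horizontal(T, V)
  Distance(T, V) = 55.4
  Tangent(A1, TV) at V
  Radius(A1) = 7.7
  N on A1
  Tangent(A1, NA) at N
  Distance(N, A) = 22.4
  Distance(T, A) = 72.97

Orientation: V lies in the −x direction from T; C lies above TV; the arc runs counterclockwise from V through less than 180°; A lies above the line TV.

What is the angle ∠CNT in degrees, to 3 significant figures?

116°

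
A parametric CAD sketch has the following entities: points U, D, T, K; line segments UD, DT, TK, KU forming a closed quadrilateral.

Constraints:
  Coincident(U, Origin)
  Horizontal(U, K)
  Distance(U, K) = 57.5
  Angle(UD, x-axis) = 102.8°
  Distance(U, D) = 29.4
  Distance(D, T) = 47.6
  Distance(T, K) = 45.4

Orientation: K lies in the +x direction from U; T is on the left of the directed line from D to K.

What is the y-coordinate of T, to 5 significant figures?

41.592

U is at the origin; UK is horizontal with |UK| = 57.5 and K in +x, so K = (57.5, 0). UD runs at 102.8° with |UD| = 29.4, so D = (-6.5135, 28.669). T is determined by |DT| = 47.6 and |TK| = 45.4 together: it lies at the intersection of circle(D, 47.6) and circle(K, 45.4). With |DK| = 70.140, the foot of the radical line on DK is 36.529 from D and the perpendicular offset is √(47.6² − 36.529²) = 30.519. Taking the left-of-DK solution: T = (39.299, 41.592).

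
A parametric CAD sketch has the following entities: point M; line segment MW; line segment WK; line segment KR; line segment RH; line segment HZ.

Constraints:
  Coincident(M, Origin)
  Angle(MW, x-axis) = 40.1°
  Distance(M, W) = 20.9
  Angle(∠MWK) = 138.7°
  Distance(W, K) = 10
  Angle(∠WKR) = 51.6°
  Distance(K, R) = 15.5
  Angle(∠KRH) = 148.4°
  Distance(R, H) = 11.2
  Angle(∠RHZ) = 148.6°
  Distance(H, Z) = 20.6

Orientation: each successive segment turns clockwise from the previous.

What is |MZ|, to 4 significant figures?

14.77

∠KRH = 148.4° gives RH at -161.2° from the x-axis; with |RH| = 11.2, H = (5.502, -2.300). ∠RHZ = 148.6° gives HZ at 167.4° from the x-axis; with |HZ| = 20.6, Z = (-14.60, 2.194). Then |MZ| = |Z − M| = 14.77.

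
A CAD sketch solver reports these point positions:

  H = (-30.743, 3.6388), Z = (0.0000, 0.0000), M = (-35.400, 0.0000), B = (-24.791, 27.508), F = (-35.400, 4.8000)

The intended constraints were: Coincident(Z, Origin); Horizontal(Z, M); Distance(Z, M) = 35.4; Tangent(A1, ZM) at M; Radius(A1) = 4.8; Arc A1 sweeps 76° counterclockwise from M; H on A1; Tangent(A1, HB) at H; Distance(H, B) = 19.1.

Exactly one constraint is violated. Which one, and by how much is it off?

Distance(H, B) = 19.1 — off by 5.50.

Z = (0.00, 0.00) ✓; Z.y = 0.00, M.y = 0.00 ✓; |ZM| = 35.40 ✓; ∠(FM, MZ) = 90.00° ✓; |FM| = 4.800 ✓; bearing(F→H) − bearing(F→M) = 76.00° ✓; |FH| = 4.800 ✓; ∠(FH, HB) = 90.00° ✓; |HB| = 24.60 ✗.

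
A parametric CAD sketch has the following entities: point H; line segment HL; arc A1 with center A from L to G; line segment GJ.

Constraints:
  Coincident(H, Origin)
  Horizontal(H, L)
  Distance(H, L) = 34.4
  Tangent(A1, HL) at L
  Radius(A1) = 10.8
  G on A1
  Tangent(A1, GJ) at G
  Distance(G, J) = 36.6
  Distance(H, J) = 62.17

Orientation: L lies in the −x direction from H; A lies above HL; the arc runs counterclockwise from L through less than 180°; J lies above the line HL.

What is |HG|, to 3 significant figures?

28.7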